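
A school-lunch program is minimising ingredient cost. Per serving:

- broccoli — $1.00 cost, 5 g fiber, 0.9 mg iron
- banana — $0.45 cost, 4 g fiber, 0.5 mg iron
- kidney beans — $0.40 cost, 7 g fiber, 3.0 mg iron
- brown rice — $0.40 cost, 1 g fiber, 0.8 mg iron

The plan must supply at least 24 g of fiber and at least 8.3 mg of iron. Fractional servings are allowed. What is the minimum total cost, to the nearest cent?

$1.37

With two linear requirements the optimum uses one or two foods; enumerate the corners.
broccoli only: max(24/5, 8.3/0.9) = 9.222 servings → $9.22.
banana only: max(24/4, 8.3/0.5) = 16.6 servings → $7.47.
kidney beans only: max(24/7, 8.3/3.0) = 3.429 servings → $1.37.
brown rice only: max(24/1, 8.3/0.8) = 24 servings → $9.60.
broccoli + banana: the both-tight solution has a negative serving — not a feasible corner.
broccoli + kidney beans with both tight: 1.598 servings and 2.287 servings → $2.51.
broccoli + brown rice with both tight: 3.516 servings and 6.419 servings → $6.08.
banana + kidney beans with both tight: 1.635 servings and 2.494 servings → $1.73.
banana + brown rice with both tight: 4.037 servings and 7.852 servings → $4.96.
kidney beans + brown rice: the both-tight solution has a negative serving — not a feasible corner.
The minimum over all feasible corners is $1.37.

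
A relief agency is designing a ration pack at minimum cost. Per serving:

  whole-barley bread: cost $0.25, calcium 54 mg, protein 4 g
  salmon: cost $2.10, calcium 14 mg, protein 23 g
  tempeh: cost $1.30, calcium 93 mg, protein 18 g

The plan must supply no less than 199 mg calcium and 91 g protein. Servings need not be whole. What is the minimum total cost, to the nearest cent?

The cheapest plan sits at a corner of the feasible region — with two constraints it uses at most two foods.
whole-barley bread only: max(199/54, 91/4) = 22.75 servings → $5.69.
salmon only: max(199/14, 91/23) = 14.21 servings → $29.85.
tempeh only: max(199/93, 91/18) = 5.056 servings → $6.57.
whole-barley bread + salmon with both tight: 2.785 servings and 3.472 servings → $7.99.
whole-barley bread + tempeh: the both-tight solution has a negative serving — not a feasible corner.
salmon + tempeh with both tight: 2.587 servings and 1.75 servings → $7.71.
So the least-cost plan costs $5.69.

$5.69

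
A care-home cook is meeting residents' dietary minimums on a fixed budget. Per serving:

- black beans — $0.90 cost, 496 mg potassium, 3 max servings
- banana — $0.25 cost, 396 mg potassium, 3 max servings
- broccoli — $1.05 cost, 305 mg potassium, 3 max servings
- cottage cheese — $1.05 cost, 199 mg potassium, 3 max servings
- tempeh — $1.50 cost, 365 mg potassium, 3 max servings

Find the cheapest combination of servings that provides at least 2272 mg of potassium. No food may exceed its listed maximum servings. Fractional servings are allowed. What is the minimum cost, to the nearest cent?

Cost per mg of potassium: banana $0.0006, black beans $0.0018, broccoli $0.0034, tempeh $0.0041, cottage cheese $0.0053.
Take 3 servings of banana: +1188.0 mg potassium for $0.75 (total $0.75, still need 1084.0 mg).
Take 2.185 servings of black beans: +1084.0 mg potassium for $1.97 (total $2.72, still need 0.0 mg).
Filling from the cheapest source first is optimal under one linear minimum: $2.72.

$2.72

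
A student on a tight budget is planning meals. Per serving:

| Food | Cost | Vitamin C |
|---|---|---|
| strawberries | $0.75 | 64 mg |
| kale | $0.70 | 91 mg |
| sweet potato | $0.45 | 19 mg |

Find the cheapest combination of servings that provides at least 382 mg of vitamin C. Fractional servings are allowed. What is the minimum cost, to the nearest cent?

$2.94

Cost per mg of vitamin C: kale $0.0077, strawberries $0.0117, sweet potato $0.0237.
With no serving limits, use only kale: 382 mg / 91 mg = 4.198 servings × $0.70 = $2.94.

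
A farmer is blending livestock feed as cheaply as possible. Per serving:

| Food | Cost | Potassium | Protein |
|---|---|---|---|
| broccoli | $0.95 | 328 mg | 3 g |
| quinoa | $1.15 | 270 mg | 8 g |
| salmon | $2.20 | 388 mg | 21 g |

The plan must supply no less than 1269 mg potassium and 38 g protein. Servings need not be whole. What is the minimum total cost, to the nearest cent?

A basic optimal solution has at most two foods positive. Try each food alone and each pair with both targets met exactly.
broccoli only: max(1269/328, 38/3) = 12.67 servings → $12.03.
quinoa only: max(1269/270, 38/8) = 4.75 servings → $5.46.
salmon only: max(1269/388, 38/21) = 3.271 servings → $7.20.
broccoli + quinoa: intersection lies outside the first quadrant.
broccoli + salmon with both tight: 2.08 servings and 1.512 servings → $5.30.
quinoa + salmon with both tight: 4.64 servings and 0.04209 servings → $5.43.
The minimum over all feasible corners is $5.30.

$5.30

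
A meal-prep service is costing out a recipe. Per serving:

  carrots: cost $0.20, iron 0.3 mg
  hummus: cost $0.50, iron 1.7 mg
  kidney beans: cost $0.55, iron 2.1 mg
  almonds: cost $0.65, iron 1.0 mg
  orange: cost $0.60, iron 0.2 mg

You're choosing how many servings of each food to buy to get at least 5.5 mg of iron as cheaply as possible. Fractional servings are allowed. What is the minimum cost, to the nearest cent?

Cost per mg of iron: kidney beans $0.2619, hummus $0.2941, almonds $0.6500, carrots $0.6667, orange $3.0000.
With no serving limits, use only kidney beans: 5.5 mg / 2.1 mg = 2.619 servings × $0.55 = $1.44.

$1.44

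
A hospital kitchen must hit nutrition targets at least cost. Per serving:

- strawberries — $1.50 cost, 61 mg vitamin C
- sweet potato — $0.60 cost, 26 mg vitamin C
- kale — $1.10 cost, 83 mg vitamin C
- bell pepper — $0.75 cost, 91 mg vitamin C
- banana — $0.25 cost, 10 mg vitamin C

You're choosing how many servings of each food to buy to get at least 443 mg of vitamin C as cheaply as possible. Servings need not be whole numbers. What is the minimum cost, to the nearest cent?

$3.65

Cost per mg of vitamin C: bell pepper $0.0082, kale $0.0133, sweet potato $0.0231, strawberries $0.0246, banana $0.0250.
With no serving limits, use only bell pepper: 443 mg / 91 mg = 4.868 servings × $0.75 = $3.65.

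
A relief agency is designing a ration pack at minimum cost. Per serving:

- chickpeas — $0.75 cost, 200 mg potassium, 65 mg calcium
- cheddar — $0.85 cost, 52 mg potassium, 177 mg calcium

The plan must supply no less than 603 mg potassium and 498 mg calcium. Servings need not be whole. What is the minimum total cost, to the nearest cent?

Two binding constraints pin down two serving amounts, so the optimal mix uses at most two foods. The candidates are each food alone (scaled to the tighter of potassium/calcium) and each pair with both constraints tight.
chickpeas only: max(603/200, 498/65) = 7.662 servings → $5.75.
cheddar only: max(603/52, 498/177) = 11.6 servings → $9.86.
chickpeas + cheddar with both tight: 2.525 servings and 1.886 servings → $3.50.
The minimum over all feasible corners is $3.50.

$3.50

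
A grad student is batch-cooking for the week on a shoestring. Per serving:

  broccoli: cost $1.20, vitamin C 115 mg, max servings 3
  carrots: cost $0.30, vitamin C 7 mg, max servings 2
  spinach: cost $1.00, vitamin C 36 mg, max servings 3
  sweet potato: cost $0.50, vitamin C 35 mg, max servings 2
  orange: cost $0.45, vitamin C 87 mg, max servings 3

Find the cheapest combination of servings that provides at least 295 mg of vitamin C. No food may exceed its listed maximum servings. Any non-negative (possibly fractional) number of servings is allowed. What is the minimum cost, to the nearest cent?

$1.70

Cost per mg of vitamin C: orange $0.0052, broccoli $0.0104, sweet potato $0.0143, spinach $0.0278, carrots $0.0429.
Take 3 servings of orange: +261.0 mg vitamin C for $1.35 (total $1.35, still need 34.0 mg).
Take 0.2957 servings of broccoli: +34.0 mg vitamin C for $0.35 (total $1.70, still need 0.0 mg).
Greedy by cheapest-per-mg is optimal for a single linear constraint, so the minimum cost is $1.70.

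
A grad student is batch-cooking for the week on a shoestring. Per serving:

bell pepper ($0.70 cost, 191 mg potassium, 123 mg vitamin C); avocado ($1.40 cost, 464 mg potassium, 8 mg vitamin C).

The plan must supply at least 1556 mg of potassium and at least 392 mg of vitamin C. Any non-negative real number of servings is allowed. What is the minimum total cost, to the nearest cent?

$5.07

Two binding constraints pin down two serving amounts, so the optimal mix uses at most two foods. The candidates are each food alone (scaled to the tighter of potassium/vitamin C) and each pair with both constraints tight.
bell pepper only: max(1556/191, 392/123) = 8.147 servings → $5.70.
avocado only: max(1556/464, 392/8) = 49 servings → $68.60.
bell pepper + avocado with both tight: 3.051 servings and 2.098 servings → $5.07.
So the least-cost plan costs $5.07.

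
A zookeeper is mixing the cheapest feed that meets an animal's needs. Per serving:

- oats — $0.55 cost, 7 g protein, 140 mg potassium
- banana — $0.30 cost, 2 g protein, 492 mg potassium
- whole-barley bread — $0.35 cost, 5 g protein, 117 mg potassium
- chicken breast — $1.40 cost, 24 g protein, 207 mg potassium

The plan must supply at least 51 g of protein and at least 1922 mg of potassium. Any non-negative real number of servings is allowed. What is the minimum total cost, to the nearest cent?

This is a tiny linear program; its minimum lies at a vertex of the feasible set. List the vertices and price them.
oats only: max(51/7, 1922/140) = 13.73 servings → $7.55.
banana only: max(51/2, 1922/492) = 25.5 servings → $7.65.
whole-barley bread only: max(51/5, 1922/117) = 16.43 servings → $5.75.
chicken breast only: max(51/24, 1922/207) = 9.285 servings → $13.00.
oats + banana with both tight: 6.716 servings and 1.996 servings → $4.29.
oats + whole-barley bread: intersection lies outside the first quadrant.
oats + chicken breast: the both-tight solution has a negative serving — not a feasible corner.
banana + whole-barley bread with both tight: 1.637 servings and 9.545 servings → $3.83.
banana + chicken breast with both tight: 3.122 servings and 1.865 servings → $3.55.
whole-barley bread + chicken breast: the both-tight solution has a negative serving — not a feasible corner.
The minimum over all feasible corners is $3.55.

$3.55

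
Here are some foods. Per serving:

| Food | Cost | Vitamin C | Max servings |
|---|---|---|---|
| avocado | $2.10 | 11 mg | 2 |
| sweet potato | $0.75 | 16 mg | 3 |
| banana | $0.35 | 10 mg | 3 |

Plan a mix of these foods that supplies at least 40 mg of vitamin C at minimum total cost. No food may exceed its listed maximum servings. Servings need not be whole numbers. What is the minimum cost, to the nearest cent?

Cost per mg of vitamin C: banana $0.0350, sweet potato $0.0469, avocado $0.1909.
Take 3 servings of banana: +30.0 mg vitamin C for $1.05 (total $1.05, still need 10.0 mg).
Take 0.625 servings of sweet potato: +10.0 mg vitamin C for $0.47 (total $1.52, still need 0.0 mg).
Filling from the cheapest source first is optimal under one linear minimum: $1.52.

$1.52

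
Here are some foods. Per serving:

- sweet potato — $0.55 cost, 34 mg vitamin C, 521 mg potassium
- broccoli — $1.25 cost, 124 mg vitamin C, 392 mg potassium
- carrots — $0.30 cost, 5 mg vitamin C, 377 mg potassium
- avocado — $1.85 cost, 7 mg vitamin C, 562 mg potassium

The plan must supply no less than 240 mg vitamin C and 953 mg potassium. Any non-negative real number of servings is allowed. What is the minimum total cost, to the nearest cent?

$2.52

An LP optimum is at a vertex; with two nutrient constraints at most two foods are used. Check each candidate.
sweet potato only: max(240/34, 953/521) = 7.059 servings → $3.88.
broccoli only: max(240/124, 953/392) = 2.431 servings → $3.04.
carrots only: max(240/5, 953/377) = 48 servings → $14.40.
avocado only: max(240/7, 953/562) = 34.29 servings → $63.43.
sweet potato + broccoli with both tight: 0.4698 servings and 1.807 servings → $2.52.
sweet potato + carrots: the both-tight solution has a negative serving — not a feasible corner.
sweet potato + avocado: intersection lies outside the first quadrant.
broccoli + carrots with both tight: 1.914 servings and 0.5379 servings → $2.55.
broccoli + avocado with both tight: 1.915 servings and 0.3599 servings → $3.06.
carrots + avocado: intersection lies outside the first quadrant.
So the least-cost plan costs $2.52.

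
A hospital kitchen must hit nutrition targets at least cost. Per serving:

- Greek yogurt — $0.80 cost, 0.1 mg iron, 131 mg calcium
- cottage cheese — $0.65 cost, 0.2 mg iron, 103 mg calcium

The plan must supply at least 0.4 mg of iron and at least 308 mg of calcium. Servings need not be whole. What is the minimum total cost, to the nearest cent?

$1.91

Greek yogurt only: max(0.4/0.1, 308/131) = 4 servings → $3.20.
cottage cheese only: max(0.4/0.2, 308/103) = 2.99 servings → $1.94.
Greek yogurt + cottage cheese with both tight: 1.283 servings and 1.358 servings → $1.91.
The minimum over all feasible corners is $1.91.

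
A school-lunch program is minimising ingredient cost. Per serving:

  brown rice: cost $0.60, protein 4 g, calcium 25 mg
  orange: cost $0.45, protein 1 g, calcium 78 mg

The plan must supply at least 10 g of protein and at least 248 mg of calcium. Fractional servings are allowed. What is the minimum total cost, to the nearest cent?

An LP optimum is at a vertex; with two nutrient constraints at most two foods are used. Check each candidate.
brown rice only: max(10/4, 248/25) = 9.92 servings → $5.95.
orange only: max(10/1, 248/78) = 10 servings → $4.50.
brown rice + orange with both tight: 1.854 servings and 2.585 servings → $2.28.
So the least-cost plan costs $2.28.

$2.28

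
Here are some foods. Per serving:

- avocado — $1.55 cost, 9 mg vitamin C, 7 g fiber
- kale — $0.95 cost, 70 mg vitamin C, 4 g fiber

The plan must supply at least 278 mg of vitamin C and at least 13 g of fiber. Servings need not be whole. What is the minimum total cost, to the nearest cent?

For a min-cost LP with two ≥-constraints, a basic feasible solution has at most two positive variables.
avocado only: max(278/9, 13/7) = 30.89 servings → $47.88.
kale only: max(278/70, 13/4) = 3.971 servings → $3.77.
avocado + kale: the both-tight solution has a negative serving — not a feasible corner.
The minimum over all feasible corners is $3.77.

$3.77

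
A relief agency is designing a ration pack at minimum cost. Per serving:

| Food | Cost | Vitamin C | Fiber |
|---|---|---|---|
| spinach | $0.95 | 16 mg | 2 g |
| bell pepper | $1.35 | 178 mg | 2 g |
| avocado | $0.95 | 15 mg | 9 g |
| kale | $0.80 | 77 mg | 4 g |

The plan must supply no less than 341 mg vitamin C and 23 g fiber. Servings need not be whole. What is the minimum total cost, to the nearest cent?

At the optimum either one food covers both requirements or two foods hit both targets exactly; no other combination can be cheaper.
spinach only: max(341/16, 23/2) = 21.31 servings → $20.25.
bell pepper only: max(341/178, 23/2) = 11.5 servings → $15.53.
avocado only: max(341/15, 23/9) = 22.73 servings → $21.60.
kale only: max(341/77, 23/4) = 5.75 servings → $4.60.
spinach + bell pepper with both tight: 10.53 servings and 0.9691 servings → $11.31.
spinach + avocado: the both-tight solution has a negative serving — not a feasible corner.
spinach + kale with both tight: 4.522 servings and 3.489 servings → $7.09.
bell pepper + avocado with both tight: 1.733 servings and 2.17 servings → $4.40.
bell pepper + kale: intersection lies outside the first quadrant.
avocado + kale with both tight: 0.643 servings and 4.303 servings → $4.05.
So the least-cost plan costs $4.05.

$4.05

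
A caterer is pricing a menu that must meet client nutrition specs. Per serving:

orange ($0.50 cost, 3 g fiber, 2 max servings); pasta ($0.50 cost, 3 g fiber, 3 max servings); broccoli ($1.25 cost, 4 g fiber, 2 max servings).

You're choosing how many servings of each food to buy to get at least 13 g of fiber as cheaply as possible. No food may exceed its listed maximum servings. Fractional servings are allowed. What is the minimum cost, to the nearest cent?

$2.17

Cost per g of fiber: orange $0.1667, pasta $0.1667, broccoli $0.3125.
Take 2 servings of orange: +6.0 g fiber for $1.00 (total $1.00, still need 7.0 g).
Take 2.333 servings of pasta: +7.0 g fiber for $1.17 (total $2.17, still need 0.0 g).
Filling from the cheapest source first is optimal under one linear minimum: $2.17.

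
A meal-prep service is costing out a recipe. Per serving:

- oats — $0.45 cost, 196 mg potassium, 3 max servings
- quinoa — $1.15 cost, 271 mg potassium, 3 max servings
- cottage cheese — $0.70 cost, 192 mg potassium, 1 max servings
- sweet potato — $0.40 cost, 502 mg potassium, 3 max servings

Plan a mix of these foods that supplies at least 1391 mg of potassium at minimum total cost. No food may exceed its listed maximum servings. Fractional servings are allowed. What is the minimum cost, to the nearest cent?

Cost per mg of potassium: sweet potato $0.0008, oats $0.0023, cottage cheese $0.0036, quinoa $0.0042.
Take 2.771 servings of sweet potato: +1391.0 mg potassium for $1.11 (total $1.11, still need 0.0 mg).
Filling from the cheapest source first is optimal under one linear minimum: $1.11.

$1.11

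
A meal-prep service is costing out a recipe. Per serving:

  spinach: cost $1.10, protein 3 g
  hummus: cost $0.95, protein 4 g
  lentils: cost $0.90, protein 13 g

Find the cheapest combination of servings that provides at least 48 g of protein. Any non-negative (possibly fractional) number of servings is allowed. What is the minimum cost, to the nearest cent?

$3.32

Cost per g of protein: lentils $0.0692, hummus $0.2375, spinach $0.3667.
With no serving limits, use only lentils: 48 g / 13 g = 3.692 servings × $0.90 = $3.32.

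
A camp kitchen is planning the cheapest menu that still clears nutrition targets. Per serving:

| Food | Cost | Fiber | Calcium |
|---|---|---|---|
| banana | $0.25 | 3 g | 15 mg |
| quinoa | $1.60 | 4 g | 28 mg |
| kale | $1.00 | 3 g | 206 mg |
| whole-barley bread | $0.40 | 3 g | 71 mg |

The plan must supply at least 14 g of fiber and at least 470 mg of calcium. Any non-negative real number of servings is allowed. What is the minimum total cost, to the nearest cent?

banana only: max(14/3, 470/15) = 31.33 servings → $7.83.
quinoa only: max(14/4, 470/28) = 16.79 servings → $26.86.
kale only: max(14/3, 470/206) = 4.667 servings → $4.67.
whole-barley bread only: max(14/3, 470/71) = 6.62 servings → $2.65.
banana + quinoa: the both-tight solution has a negative serving — not a feasible corner.
banana + kale with both tight: 2.572 servings and 2.094 servings → $2.74.
banana + whole-barley bread with both targets exact would need a negative amount; discard.
quinoa + kale with both tight: 1.992 servings and 2.011 servings → $5.20.
quinoa + whole-barley bread: the both-tight solution has a negative serving — not a feasible corner.
kale + whole-barley bread with both tight: 1.027 servings and 3.64 servings → $2.48.
The minimum over all feasible corners is $2.48.

$2.48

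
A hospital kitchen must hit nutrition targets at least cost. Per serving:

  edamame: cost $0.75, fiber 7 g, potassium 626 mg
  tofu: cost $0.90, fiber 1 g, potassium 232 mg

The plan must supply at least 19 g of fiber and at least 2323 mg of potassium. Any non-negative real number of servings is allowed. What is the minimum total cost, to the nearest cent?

With two linear requirements the optimum uses one or two foods; enumerate the corners.
edamame only: max(19/7, 2323/626) = 3.711 servings → $2.78.
tofu only: max(19/1, 2323/232) = 19 servings → $17.10.
edamame + tofu with both tight: 2.089 servings and 4.376 servings → $5.51.
So the least-cost plan costs $2.78.

$2.78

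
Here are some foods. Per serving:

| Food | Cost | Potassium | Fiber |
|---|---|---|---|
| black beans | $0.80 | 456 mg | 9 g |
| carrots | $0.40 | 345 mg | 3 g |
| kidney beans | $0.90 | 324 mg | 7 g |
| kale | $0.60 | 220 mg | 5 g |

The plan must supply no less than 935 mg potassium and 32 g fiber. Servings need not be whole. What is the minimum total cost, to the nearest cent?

$2.84

Check every corner: each single food scaled to meet both minima, and each pair solved so both constraints bind.
black beans only: max(935/456, 32/9) = 3.556 servings → $2.84.
carrots only: max(935/345, 32/3) = 10.67 servings → $4.27.
kidney beans only: max(935/324, 32/7) = 4.571 servings → $4.11.
kale only: max(935/220, 32/5) = 6.4 servings → $3.84.
black beans + carrots: intersection lies outside the first quadrant.
black beans + kidney beans: intersection lies outside the first quadrant.
black beans + kale: intersection lies outside the first quadrant.
carrots + kidney beans: intersection lies outside the first quadrant.
carrots + kale: the both-tight solution has a negative serving — not a feasible corner.
kidney beans + kale: the both-tight solution has a negative serving — not a feasible corner.
Cheapest feasible corner: $2.84.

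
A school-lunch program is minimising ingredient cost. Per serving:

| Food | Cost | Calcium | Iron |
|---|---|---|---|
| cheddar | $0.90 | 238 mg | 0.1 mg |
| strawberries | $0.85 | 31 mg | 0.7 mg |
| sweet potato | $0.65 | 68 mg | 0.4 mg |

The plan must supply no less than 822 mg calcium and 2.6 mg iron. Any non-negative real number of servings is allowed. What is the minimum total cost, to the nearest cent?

cheddar only: max(822/238, 2.6/0.1) = 26 servings → $23.40.
strawberries only: max(822/31, 2.6/0.7) = 26.52 servings → $22.54.
sweet potato only: max(822/68, 2.6/0.4) = 12.09 servings → $7.86.
cheddar + strawberries with both tight: 3.026 servings and 3.282 servings → $5.51.
cheddar + sweet potato with both tight: 1.719 servings and 6.07 servings → $5.49.
strawberries + sweet potato: intersection lies outside the first quadrant.
Cheapest feasible corner: $5.49.

$5.49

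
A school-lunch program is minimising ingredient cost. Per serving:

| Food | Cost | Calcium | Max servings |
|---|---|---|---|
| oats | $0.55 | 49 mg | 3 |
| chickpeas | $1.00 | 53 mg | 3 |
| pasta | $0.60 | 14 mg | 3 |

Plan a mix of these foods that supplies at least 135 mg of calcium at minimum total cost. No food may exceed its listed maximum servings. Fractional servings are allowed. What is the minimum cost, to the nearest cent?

Cost per mg of calcium: oats $0.0112, chickpeas $0.0189, pasta $0.0429.
Take 2.755 servings of oats: +135.0 mg calcium for $1.52 (total $1.52, still need 0.0 mg).
Greedy by cheapest-per-mg is optimal for a single linear constraint, so the minimum cost is $1.52.

$1.52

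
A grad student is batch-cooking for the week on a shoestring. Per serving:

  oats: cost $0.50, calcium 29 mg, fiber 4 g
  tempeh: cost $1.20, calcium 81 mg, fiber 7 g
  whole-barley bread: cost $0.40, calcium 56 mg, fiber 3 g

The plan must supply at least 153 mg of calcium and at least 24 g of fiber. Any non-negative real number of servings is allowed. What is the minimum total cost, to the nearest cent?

oats only: max(153/29, 24/4) = 6 servings → $3.00.
tempeh only: max(153/81, 24/7) = 3.429 servings → $4.11.
whole-barley bread only: max(153/56, 24/3) = 8 servings → $3.20.
oats + tempeh: the both-tight solution has a negative serving — not a feasible corner.
oats + whole-barley bread: intersection lies outside the first quadrant.
tempeh + whole-barley bread: intersection lies outside the first quadrant.
The minimum over all feasible corners is $3.00.

$3.00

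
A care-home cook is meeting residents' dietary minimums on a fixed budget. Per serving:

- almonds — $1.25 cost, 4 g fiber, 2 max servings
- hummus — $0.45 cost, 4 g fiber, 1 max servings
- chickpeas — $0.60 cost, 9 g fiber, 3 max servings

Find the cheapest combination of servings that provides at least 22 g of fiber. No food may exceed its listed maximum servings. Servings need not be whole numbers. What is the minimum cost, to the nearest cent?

$1.47

Cost per g of fiber: chickpeas $0.0667, hummus $0.1125, almonds $0.3125.
Take 2.444 servings of chickpeas: +22.0 g fiber for $1.47 (total $1.47, still need 0.0 g).
Greedy by cheapest-per-g is optimal for a single linear constraint, so the minimum cost is $1.47.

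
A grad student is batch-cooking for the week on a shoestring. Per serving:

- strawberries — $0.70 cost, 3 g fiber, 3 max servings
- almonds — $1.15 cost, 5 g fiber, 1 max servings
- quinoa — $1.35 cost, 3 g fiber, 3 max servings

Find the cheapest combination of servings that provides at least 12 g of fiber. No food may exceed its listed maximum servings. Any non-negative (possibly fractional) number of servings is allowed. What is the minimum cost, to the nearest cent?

Cost per g of fiber: almonds $0.2300, strawberries $0.2333, quinoa $0.4500.
Take 1 serving of almonds: +5.0 g fiber for $1.15 (total $1.15, still need 7.0 g).
Take 2.333 servings of strawberries: +7.0 g fiber for $1.63 (total $2.78, still need 0.0 g).
Greedy by cheapest-per-g is optimal for a single linear constraint, so the minimum cost is $2.78.

$2.78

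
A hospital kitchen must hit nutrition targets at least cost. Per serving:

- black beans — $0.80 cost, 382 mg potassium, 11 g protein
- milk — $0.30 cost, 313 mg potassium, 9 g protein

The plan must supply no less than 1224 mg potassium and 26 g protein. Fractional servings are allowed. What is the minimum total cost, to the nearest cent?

An LP optimum is at a vertex; with two nutrient constraints at most two foods are used. Check each candidate.
black beans only: max(1224/382, 26/11) = 3.204 servings → $2.56.
milk only: max(1224/313, 26/9) = 3.911 servings → $1.17.
black beans + milk with both targets exact would need a negative amount; discard.
So the least-cost plan costs $1.17.

$1.17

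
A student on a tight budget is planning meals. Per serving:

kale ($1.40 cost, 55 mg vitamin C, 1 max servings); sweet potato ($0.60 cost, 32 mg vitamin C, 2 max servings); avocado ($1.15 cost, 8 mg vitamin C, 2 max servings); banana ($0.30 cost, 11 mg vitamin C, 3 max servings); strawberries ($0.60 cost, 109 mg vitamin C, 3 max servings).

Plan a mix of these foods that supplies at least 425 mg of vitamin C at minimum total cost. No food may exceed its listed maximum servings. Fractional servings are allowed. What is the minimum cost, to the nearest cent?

$3.87

Cost per mg of vitamin C: strawberries $0.0055, sweet potato $0.0187, kale $0.0255, banana $0.0273, avocado $0.1437.
Take 3 servings of strawberries: +327.0 mg vitamin C for $1.80 (total $1.80, still need 98.0 mg).
Take 2 servings of sweet potato: +64.0 mg vitamin C for $1.20 (total $3.00, still need 34.0 mg).
Take 0.6182 servings of kale: +34.0 mg vitamin C for $0.87 (total $3.87, still need 0.0 mg).
Filling from the cheapest source first is optimal under one linear minimum: $3.87.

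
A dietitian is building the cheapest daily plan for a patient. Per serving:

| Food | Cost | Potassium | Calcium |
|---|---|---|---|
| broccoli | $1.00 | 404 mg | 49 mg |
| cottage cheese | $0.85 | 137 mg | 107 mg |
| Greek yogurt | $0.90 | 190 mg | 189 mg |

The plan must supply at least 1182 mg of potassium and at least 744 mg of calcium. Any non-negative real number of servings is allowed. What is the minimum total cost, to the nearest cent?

$4.48

Minimising a linear cost over {potassium ≥ 1182, calcium ≥ 744, servings ≥ 0} — the optimum is at a vertex, using one or two foods.
broccoli only: max(1182/404, 744/49) = 15.18 servings → $15.18.
cottage cheese only: max(1182/137, 744/107) = 8.628 servings → $7.33.
Greek yogurt only: max(1182/190, 744/189) = 6.221 servings → $5.60.
broccoli + cottage cheese with both tight: 0.6722 servings and 6.645 servings → $6.32.
broccoli + Greek yogurt with both tight: 1.224 servings and 3.619 servings → $4.48.
cottage cheese + Greek yogurt: the both-tight solution has a negative serving — not a feasible corner.
The minimum over all feasible corners is $4.48.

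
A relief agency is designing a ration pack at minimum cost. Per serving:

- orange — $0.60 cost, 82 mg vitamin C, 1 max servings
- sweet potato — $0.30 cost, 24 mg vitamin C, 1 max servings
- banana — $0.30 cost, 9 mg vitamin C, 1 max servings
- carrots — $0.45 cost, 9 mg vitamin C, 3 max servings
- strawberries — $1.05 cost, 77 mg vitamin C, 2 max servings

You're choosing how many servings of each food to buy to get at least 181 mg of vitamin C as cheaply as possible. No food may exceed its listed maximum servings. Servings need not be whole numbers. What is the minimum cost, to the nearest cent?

Cost per mg of vitamin C: orange $0.0073, sweet potato $0.0125, strawberries $0.0136, banana $0.0333, carrots $0.0500.
Take 1 serving of orange: +82.0 mg vitamin C for $0.60 (total $0.60, still need 99.0 mg).
Take 1 serving of sweet potato: +24.0 mg vitamin C for $0.30 (total $0.90, still need 75.0 mg).
Take 0.974 servings of strawberries: +75.0 mg vitamin C for $1.02 (total $1.92, still need 0.0 mg).
Greedy by cheapest-per-mg is optimal for a single linear constraint, so the minimum cost is $1.92.

$1.92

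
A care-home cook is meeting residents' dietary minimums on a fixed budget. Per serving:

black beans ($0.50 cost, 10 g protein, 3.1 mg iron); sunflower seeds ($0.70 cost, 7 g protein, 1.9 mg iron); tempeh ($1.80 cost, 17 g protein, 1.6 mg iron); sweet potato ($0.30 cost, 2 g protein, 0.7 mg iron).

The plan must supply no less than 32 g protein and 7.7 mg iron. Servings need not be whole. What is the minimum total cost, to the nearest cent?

$1.60

black beans only: max(32/10, 7.7/3.1) = 3.2 servings → $1.60.
sunflower seeds only: max(32/7, 7.7/1.9) = 4.571 servings → $3.20.
tempeh only: max(32/17, 7.7/1.6) = 4.812 servings → $8.66.
sweet potato only: max(32/2, 7.7/0.7) = 16 servings → $4.80.
black beans + sunflower seeds: the both-tight solution has a negative serving — not a feasible corner.
black beans + tempeh with both tight: 2.172 servings and 0.6049 servings → $2.17.
black beans + sweet potato: intersection lies outside the first quadrant.
sunflower seeds + tempeh with both tight: 3.777 servings and 0.327 servings → $3.23.
sunflower seeds + sweet potato: intersection lies outside the first quadrant.
tempeh + sweet potato with both tight: 0.8046 servings and 9.161 servings → $4.20.
Cheapest feasible corner: $1.60.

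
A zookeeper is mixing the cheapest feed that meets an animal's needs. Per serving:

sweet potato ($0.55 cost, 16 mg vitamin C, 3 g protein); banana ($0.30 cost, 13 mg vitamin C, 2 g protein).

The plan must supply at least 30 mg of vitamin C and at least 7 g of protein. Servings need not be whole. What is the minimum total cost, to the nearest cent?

$1.05

This is a tiny linear program; its minimum lies at a vertex of the feasible set. List the vertices and price them.
sweet potato only: max(30/16, 7/3) = 2.333 servings → $1.28.
banana only: max(30/13, 7/2) = 3.5 servings → $1.05.
sweet potato + banana: the both-tight solution has a negative serving — not a feasible corner.
Cheapest feasible corner: $1.05.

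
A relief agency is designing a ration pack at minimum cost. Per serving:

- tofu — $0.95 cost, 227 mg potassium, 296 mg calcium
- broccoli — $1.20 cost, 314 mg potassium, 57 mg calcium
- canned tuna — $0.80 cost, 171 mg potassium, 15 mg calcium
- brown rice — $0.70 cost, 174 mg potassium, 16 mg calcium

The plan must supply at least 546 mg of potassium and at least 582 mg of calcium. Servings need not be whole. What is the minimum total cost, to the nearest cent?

$2.24

At the optimum either one food covers both requirements or two foods hit both targets exactly; no other combination can be cheaper.
tofu only: max(546/227, 582/296) = 2.405 servings → $2.29.
broccoli only: max(546/314, 582/57) = 10.21 servings → $12.25.
canned tuna only: max(546/171, 582/15) = 38.8 servings → $31.04.
brown rice only: max(546/174, 582/16) = 36.38 servings → $25.46.
tofu + broccoli with both tight: 1.895 servings and 0.3688 servings → $2.24.
tofu + canned tuna with both tight: 1.935 servings and 0.6249 servings → $2.34.
tofu + brown rice with both tight: 1.933 servings and 0.6163 servings → $2.27.
broccoli + canned tuna: intersection lies outside the first quadrant.
broccoli + brown rice with both targets exact would need a negative amount; discard.
canned tuna + brown rice with both targets exact would need a negative amount; discard.
So the least-cost plan costs $2.24.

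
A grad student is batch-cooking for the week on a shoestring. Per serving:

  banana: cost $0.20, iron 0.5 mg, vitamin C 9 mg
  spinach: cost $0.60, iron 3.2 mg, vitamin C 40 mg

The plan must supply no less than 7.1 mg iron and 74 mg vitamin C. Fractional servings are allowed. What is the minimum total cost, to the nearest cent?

$1.33

At the optimum either one food covers both requirements or two foods hit both targets exactly; no other combination can be cheaper.
banana only: max(7.1/0.5, 74/9) = 14.2 servings → $2.84.
spinach only: max(7.1/3.2, 74/40) = 2.219 servings → $1.33.
banana + spinach: the both-tight solution has a negative serving — not a feasible corner.
The minimum over all feasible corners is $1.33.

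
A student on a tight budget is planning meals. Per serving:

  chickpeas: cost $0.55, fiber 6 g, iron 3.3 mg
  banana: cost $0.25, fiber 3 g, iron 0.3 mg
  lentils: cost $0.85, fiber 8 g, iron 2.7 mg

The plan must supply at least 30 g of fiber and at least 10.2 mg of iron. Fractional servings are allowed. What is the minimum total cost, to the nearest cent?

$2.63

At the optimum either one food covers both requirements or two foods hit both targets exactly; no other combination can be cheaper.
chickpeas only: max(30/6, 10.2/3.3) = 5 servings → $2.75.
banana only: max(30/3, 10.2/0.3) = 34 servings → $8.50.
lentils only: max(30/8, 10.2/2.7) = 3.778 servings → $3.21.
chickpeas + banana with both tight: 2.667 servings and 4.667 servings → $2.63.
chickpeas + lentils with both tight: 0.05882 servings and 3.706 servings → $3.18.
banana + lentils with both targets exact would need a negative amount; discard.
Cheapest feasible corner: $2.63.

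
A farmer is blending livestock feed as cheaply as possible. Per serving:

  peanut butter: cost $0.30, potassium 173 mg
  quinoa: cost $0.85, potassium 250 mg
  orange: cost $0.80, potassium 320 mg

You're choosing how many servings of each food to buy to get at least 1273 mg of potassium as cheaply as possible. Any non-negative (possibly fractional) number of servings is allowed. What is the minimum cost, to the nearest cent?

Cost per mg of potassium: peanut butter $0.0017, orange $0.0025, quinoa $0.0034.
With no serving limits, use only peanut butter: 1273 mg / 173 mg = 7.358 servings × $0.30 = $2.21.

$2.21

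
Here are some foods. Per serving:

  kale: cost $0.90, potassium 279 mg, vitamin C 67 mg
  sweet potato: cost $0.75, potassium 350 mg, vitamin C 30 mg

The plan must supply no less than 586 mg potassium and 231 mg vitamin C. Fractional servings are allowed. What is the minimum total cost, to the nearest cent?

$3.10

This is a tiny linear program; its minimum lies at a vertex of the feasible set. List the vertices and price them.
kale only: max(586/279, 231/67) = 3.448 servings → $3.10.
sweet potato only: max(586/350, 231/30) = 7.7 servings → $5.78.
kale + sweet potato: the both-tight solution has a negative serving — not a feasible corner.
Cheapest feasible corner: $3.10.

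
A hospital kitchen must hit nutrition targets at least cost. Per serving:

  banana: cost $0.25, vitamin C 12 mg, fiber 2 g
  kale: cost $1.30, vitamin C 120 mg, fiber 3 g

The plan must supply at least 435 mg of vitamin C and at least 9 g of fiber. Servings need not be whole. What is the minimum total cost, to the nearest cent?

$4.71

Two binding constraints pin down two serving amounts, so the optimal mix uses at most two foods. The candidates are each food alone (scaled to the tighter of vitamin C/fiber) and each pair with both constraints tight.
banana only: max(435/12, 9/2) = 36.25 servings → $9.06.
kale only: max(435/120, 9/3) = 3.625 servings → $4.71.
banana + kale: intersection lies outside the first quadrant.
So the least-cost plan costs $4.71.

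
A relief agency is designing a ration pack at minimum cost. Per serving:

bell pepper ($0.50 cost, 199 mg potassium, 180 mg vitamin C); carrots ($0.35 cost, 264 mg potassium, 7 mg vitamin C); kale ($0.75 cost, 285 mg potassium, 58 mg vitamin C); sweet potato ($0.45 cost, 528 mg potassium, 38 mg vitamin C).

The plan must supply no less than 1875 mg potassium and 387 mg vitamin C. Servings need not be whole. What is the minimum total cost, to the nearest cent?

With two linear requirements the optimum uses one or two foods; enumerate the corners.
bell pepper only: max(1875/199, 387/180) = 9.422 servings → $4.71.
carrots only: max(1875/264, 387/7) = 55.29 servings → $19.35.
kale only: max(1875/285, 387/58) = 6.672 servings → $5.00.
sweet potato only: max(1875/528, 387/38) = 10.18 servings → $4.58.
bell pepper + carrots with both tight: 1.93 servings and 5.647 servings → $2.94.
bell pepper + kale with both tight: 0.03886 servings and 6.552 servings → $4.93.
bell pepper + sweet potato with both tight: 1.521 servings and 2.978 servings → $2.10.
carrots + kale: intersection lies outside the first quadrant.
carrots + sweet potato with both targets exact would need a negative amount; discard.
kale + sweet potato: the both-tight solution has a negative serving — not a feasible corner.
So the least-cost plan costs $2.10.

$2.10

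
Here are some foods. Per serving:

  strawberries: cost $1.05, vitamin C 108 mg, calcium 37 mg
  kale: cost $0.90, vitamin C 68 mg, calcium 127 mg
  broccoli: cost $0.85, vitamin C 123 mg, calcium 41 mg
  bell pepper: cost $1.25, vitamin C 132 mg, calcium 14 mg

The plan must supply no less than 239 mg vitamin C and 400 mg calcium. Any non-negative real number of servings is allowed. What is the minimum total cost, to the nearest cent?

$2.97

strawberries only: max(239/108, 400/37) = 10.81 servings → $11.35.
kale only: max(239/68, 400/127) = 3.515 servings → $3.16.
broccoli only: max(239/123, 400/41) = 9.756 servings → $8.29.
bell pepper only: max(239/132, 400/14) = 28.57 servings → $35.71.
strawberries + kale with both tight: 0.2815 servings and 3.068 servings → $3.06.
strawberries + broccoli: intersection lies outside the first quadrant.
strawberries + bell pepper: intersection lies outside the first quadrant.
kale + broccoli with both tight: 3.07 servings and 0.2457 servings → $2.97.
kale + bell pepper with both tight: 3.128 servings and 0.1994 servings → $3.06.
broccoli + bell pepper: intersection lies outside the first quadrant.
The minimum over all feasible corners is $2.97.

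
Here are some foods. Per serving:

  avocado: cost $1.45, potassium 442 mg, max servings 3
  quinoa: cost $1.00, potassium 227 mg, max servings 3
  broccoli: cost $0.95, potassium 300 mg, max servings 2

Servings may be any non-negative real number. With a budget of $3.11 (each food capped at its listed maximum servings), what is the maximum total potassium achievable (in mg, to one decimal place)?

Potassium per dollar: broccoli 315.8, avocado 304.8, quinoa 227.
Take 2 servings of broccoli: spends $1.90, +600.0 mg potassium (running total 600.0 mg).
Take 0.8345 servings of avocado: spends $1.21, +368.8 mg potassium (running total 968.8 mg).
Greedy by best ratio exhausts the cost allowance optimally: 968.8 mg.

968.8 mg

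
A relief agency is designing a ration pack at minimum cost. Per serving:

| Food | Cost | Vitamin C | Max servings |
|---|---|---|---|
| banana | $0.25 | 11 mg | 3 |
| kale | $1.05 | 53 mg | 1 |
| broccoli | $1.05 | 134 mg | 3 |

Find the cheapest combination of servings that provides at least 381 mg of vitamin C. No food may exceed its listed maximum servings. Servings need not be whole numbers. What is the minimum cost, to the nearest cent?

$2.99

Cost per mg of vitamin C: broccoli $0.0078, kale $0.0198, banana $0.0227.
Take 2.843 servings of broccoli: +381.0 mg vitamin C for $2.99 (total $2.99, still need 0.0 mg).
Greedy by cheapest-per-mg is optimal for a single linear constraint, so the minimum cost is $2.99.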